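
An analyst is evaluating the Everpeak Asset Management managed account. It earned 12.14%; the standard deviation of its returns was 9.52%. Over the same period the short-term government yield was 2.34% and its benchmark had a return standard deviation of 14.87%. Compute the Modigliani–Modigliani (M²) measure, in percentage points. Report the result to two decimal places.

17.65

Sharpe = (Rp − Rf) / σp = (12.14% − 2.34%) / 9.52% = 1.0294
M² = Rf + Sharpe × σm = 2.34% + 1.0294 × 14.87% = 17.6472%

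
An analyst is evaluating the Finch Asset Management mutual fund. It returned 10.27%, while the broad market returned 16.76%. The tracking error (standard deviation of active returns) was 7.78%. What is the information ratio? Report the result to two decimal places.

-0.83

IR = (Rp − Rb) / TE = (10.27% − 16.76%) / 7.78% = -6.49% / 7.78% = -0.8342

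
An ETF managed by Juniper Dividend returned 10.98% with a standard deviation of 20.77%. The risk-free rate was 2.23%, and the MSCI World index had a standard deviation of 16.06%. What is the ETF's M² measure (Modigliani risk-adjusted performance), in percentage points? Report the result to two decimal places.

9.00

Sharpe = (Rp − Rf) / σp = (10.98% − 2.23%) / 20.77% = 0.4213
M² = Rf + Sharpe × σm = 2.23% + 0.4213 × 16.06% = 8.9961%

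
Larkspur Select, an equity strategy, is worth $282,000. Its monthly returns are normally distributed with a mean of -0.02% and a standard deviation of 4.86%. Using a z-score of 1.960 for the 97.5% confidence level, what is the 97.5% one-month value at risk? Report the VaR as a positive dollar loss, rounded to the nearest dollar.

$26,919

Return at the 97.5% tail: μ − z·σ = -0.02% − 1.960 × 4.86% = -0.02 − 9.5256 = -9.5456%
VaR = −(-9.5456%) × $282,000 = 9.5456% × $282,000 = $26,919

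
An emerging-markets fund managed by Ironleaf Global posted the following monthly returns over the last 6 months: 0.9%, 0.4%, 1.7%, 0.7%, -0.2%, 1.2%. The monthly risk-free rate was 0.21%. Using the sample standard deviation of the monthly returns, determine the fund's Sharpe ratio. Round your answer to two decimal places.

0.87

μ = (0.9 + 0.4 + 1.7 + 0.7 − 0.2 + 1.2) / 6 = 4.70 / 6 = 0.7833%
Sample σ = √[Σ(r − μ)² / 5] = √[2.1483 / 5] = √0.4297 = 0.6555%
Sharpe = (μ − rf) / σ = (0.7833 − 0.21) / 0.6555 = 0.5733 / 0.6555 = 0.8746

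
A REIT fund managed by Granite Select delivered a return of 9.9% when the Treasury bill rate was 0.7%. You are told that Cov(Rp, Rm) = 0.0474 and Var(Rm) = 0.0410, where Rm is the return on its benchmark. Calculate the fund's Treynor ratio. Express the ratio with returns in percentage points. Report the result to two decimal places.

β = Cov / Var = 0.0474 / 0.0410 = 1.1561
Treynor = (Rp − Rf) / β = (9.9% − 0.7%) / 1.1561 = 9.20 / 1.1561 = 7.9578

7.96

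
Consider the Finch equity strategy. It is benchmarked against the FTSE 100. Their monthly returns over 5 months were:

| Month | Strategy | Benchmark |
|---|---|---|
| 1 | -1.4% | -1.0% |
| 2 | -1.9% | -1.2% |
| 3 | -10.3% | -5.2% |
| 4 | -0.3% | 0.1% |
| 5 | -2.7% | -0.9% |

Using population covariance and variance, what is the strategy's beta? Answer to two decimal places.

r̄p = -3.3200%,  r̄m = -1.6400%
Cov = Σ(rp − r̄p)(rm − r̄m) / 5 = 6.4832
Var(rm) = Σ(rm − r̄m)² / 5 = 3.3704
β = Cov / Var = 6.4832 / 3.3704 = 1.9236

1.92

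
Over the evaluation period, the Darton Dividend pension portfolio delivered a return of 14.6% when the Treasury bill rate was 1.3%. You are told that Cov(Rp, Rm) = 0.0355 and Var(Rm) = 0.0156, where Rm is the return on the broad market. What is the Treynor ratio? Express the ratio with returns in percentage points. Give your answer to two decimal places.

5.84

β = Cov / Var = 0.0355 / 0.0156 = 2.2756
Treynor = (Rp − Rf) / β = (14.6% − 1.3%) / 2.2756 = 13.30 / 2.2756 = 5.8446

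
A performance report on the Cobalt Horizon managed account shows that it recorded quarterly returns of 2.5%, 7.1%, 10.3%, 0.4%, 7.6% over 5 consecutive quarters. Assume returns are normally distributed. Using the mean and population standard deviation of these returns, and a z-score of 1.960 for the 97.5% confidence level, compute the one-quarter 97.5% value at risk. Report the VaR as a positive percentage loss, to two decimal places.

r̄ = (2.5 + 7.1 + 10.3 + 0.4 + 7.6) / 5 = 27.90 / 5 = 5.5800%
Σ(r − r̄)² = (2.5 − 5.5800)² + (7.1 − 5.5800)² + … = 64.9880
σ = √[64.9880 / 5] = 3.6052%
VaR = −(r̄ − z·σ) = −(5.5800 − 1.960 × 3.6052) = −(-1.4862) = 1.4862%

1.49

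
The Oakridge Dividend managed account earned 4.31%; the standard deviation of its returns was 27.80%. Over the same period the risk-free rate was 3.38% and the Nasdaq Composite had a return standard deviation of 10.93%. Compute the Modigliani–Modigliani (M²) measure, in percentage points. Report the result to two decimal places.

Sharpe = (Rp − Rf) / σp = (4.31% − 3.38%) / 27.80% = 0.0335
M² = Rf + Sharpe × σm = 3.38% + 0.0335 × 10.93% = 3.7462%

3.75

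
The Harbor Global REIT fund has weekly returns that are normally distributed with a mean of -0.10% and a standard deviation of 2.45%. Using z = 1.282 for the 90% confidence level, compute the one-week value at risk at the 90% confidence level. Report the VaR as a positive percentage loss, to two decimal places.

VaR (as % loss) = −(μ − z·σ) = −(-0.10% − 1.282 × 2.45%) = −(-3.2409%) = 3.2409%

3.24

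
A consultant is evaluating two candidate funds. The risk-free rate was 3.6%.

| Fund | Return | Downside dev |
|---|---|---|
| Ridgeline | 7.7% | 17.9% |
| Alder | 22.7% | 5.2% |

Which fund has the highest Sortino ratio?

Alder

Ridgeline: Sortino ratio = (7.7% − 3.6%) / 17.9% = 0.229
Alder: Sortino ratio = (22.7% − 3.6%) / 5.2% = 3.673
Highest: Alder (3.673).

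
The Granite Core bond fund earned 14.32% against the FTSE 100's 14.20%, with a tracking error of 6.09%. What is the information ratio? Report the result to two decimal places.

0.02

IR = (Rp − Rb) / TE = (14.32% − 14.20%) / 6.09% = 0.12% / 6.09% = 0.0197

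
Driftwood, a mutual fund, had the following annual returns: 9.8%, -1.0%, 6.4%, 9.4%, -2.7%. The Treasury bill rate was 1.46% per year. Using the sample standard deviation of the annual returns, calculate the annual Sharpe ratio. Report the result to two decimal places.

0.50

μ = (9.8 − 1 + 6.4 + 9.4 − 2.7) / 5 = 21.90 / 5 = 4.3800%
Σ(r − μ)² = 137.7280; sample σ = √(137.7280/4) = 5.8679%
Sharpe = (μ − rf) / σ = (4.3800 − 1.46) / 5.8679 = 2.9200 / 5.8679 = 0.4976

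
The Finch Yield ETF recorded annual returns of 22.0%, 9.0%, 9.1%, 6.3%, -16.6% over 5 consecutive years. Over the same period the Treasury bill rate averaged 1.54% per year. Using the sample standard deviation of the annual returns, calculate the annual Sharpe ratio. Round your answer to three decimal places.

r̄ = (22 + 9 + 9.1 + 6.3 − 16.6) / 5 = 29.80 / 5 = 5.9600%
Σ(r − r̄)² = 785.4520; sample σ = √(785.4520/4) = 14.0130%
Sharpe = (r̄ − rf) / σ = (5.9600 − 1.54) / 14.0130 = 4.4200 / 14.0130 = 0.3154

0.315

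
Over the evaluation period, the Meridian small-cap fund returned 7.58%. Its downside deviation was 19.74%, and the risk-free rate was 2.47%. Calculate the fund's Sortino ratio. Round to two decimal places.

0.26

Sortino = (Rp − Rf) / σd = (7.58% − 2.47%) / 19.74% = 5.11% / 19.74% = 0.2589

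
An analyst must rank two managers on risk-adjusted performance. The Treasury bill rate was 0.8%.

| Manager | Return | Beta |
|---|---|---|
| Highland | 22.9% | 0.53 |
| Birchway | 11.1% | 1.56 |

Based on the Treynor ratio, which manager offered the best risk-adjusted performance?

Highland

Highland: Treynor = (22.9% − 0.8%) / 0.53 = 41.698
Birchway: Treynor = (11.1% − 0.8%) / 1.56 = 6.603
Highest: Highland (41.698).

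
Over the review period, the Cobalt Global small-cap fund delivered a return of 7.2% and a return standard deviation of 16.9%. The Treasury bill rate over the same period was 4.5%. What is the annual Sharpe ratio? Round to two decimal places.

Sharpe = (Rp − Rf) / σp = (7.2% − 4.5%) / 16.9% = 2.70% / 16.9% = 0.1598

0.16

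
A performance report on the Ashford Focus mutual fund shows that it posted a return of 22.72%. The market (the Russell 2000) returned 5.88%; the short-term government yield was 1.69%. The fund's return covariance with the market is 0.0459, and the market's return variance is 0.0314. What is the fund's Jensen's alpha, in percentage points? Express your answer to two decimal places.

14.91

β = Cov / Var = 0.0459 / 0.0314 = 1.4618
E[R] = Rf + β(Rm − Rf) = 1.69% + 1.4618 × (5.88% − 1.69%) = 7.8149%
α = Rp − E[R] = 22.72% − 7.8149% = 14.9051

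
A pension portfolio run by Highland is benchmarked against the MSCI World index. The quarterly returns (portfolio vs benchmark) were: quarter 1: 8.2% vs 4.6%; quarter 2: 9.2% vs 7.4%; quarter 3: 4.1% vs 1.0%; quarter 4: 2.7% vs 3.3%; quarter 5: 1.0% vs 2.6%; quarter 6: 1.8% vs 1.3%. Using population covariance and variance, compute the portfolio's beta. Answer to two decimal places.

1.16

r̄p = 4.5000%,  r̄m = 3.3667%
Cov = Σ(rp − r̄p)(rm − r̄m) / 6 = 5.4750
Var(rm) = Σ(rm − r̄m)² / 6 = 4.7089
β = Cov / Var = 5.4750 / 4.7089 = 1.1627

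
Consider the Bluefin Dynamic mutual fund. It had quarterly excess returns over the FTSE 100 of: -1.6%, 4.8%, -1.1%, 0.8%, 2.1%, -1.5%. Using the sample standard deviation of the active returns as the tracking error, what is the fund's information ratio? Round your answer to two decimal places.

0.23

Mean return r̄ = 3.50 / 6 = 0.5833%
Σ(r − r̄)² = (-1.6 − 0.5833)² + (4.8 − 0.5833)² + … = 32.0683
σ = √[32.0683 / 5] = 2.5325%
IR = r̄ / tracking error = 0.5833 / 2.5325 = 0.2303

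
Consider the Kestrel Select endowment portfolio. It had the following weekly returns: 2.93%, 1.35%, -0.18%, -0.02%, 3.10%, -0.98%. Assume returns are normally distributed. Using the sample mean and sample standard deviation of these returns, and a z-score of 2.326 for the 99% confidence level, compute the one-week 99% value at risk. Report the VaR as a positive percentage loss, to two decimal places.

r̄ = (2.93 + 1.35 − 0.18 − 0.02 + 3.1 − 0.98) / 6 = 6.200 / 6 = 1.0333%
Sample σ = √[Σ(r − r̄)² / 5] = √[14.6039 / 5] = √2.9208 = 1.7090%
VaR = −(r̄ − z·σ) = −(1.0333 − 2.326 × 1.7090) = −(-2.9418) = 2.9418%

2.94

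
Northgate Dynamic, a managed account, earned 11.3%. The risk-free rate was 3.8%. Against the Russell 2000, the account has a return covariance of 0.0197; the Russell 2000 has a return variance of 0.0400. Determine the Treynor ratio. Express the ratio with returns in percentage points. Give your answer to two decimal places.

β = Cov / Var = 0.0197 / 0.0400 = 0.4925
Treynor = (Rp − Rf) / β = (11.3% − 3.8%) / 0.4925 = 7.50 / 0.4925 = 15.2284

15.23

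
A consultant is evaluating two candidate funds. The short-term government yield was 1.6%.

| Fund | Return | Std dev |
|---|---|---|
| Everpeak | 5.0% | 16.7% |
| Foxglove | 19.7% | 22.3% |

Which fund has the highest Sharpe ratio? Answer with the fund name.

Foxglove

Everpeak: Sharpe ratio = (5.0% − 1.6%) / 16.7% = 0.204
Foxglove: Sharpe ratio = (19.7% − 1.6%) / 22.3% = 0.812
Highest: Foxglove (0.812).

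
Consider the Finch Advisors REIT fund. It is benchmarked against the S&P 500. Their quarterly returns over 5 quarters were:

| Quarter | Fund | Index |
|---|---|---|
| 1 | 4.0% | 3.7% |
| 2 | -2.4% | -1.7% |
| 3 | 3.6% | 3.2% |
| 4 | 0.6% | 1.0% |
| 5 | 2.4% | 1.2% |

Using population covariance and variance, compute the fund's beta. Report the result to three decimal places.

r̄p = 1.6400%,  r̄m = 1.4800%
Cov = Σ(rp − r̄p)(rm − r̄m) / 5 = 4.3488
Var(rm) = Σ(rm − r̄m)² / 5 = 3.6616
β = Cov / Var = 4.3488 / 3.6616 = 1.1877

1.188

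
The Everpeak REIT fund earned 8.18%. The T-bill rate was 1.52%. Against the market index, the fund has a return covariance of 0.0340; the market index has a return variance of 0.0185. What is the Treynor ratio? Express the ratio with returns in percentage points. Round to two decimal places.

3.62

β = Cov / Var = 0.0340 / 0.0185 = 1.8378
Treynor = (Rp − Rf) / β = (8.18% − 1.52%) / 1.8378 = 6.66 / 1.8378 = 3.6239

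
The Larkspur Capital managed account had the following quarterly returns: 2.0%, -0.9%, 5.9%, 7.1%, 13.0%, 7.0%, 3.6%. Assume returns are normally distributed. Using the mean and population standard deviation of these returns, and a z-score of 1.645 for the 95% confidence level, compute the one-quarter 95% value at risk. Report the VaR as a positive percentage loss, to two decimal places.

Mean return μ = 37.70 / 7 = 5.3857%
Σ(r − μ)² = (2 − 5.3857)² + (-0.9 − 5.3857)² + … = 117.9486
σ = √[117.9486 / 7] = 4.1049%
VaR = −(μ − z·σ) = −(5.3857 − 1.645 × 4.1049) = −(-1.3669) = 1.3669%

1.37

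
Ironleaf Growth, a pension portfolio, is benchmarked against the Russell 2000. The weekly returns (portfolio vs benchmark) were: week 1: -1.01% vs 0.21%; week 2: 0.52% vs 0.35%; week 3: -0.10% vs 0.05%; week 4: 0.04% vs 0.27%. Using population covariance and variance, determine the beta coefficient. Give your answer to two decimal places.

2.00

r̄p = -0.1375%,  r̄m = 0.2200%
Cov = Σ(rp − r̄p)(rm − r̄m) / 4 = 0.0242
Var(rm) = Σ(rm − r̄m)² / 4 = 0.0121
β = Cov / Var = 0.0242 / 0.0121 = 2.0000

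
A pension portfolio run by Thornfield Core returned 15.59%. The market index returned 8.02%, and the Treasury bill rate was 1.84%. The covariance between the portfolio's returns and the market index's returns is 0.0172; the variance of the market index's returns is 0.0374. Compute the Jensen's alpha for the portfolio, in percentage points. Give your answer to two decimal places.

β = Cov / Var = 0.0172 / 0.0374 = 0.4599
E[R] = Rf + β(Rm − Rf) = 1.84% + 0.4599 × (8.02% − 1.84%) = 4.6822%
α = Rp − E[R] = 15.59% − 4.6822% = 10.9078

10.91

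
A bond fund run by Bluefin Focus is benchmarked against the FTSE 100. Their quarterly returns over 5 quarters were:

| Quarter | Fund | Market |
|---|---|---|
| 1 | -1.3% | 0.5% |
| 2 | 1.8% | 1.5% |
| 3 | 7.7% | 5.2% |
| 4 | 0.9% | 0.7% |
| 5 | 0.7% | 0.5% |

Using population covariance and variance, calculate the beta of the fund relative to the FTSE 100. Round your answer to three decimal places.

1.646

r̄p = 1.9600%,  r̄m = 1.6800%
Cov = Σ(rp − r̄p)(rm − r̄m) / 5 = 5.3212
Var(rm) = Σ(rm − r̄m)² / 5 = 3.2336
β = Cov / Var = 5.3212 / 3.2336 = 1.6456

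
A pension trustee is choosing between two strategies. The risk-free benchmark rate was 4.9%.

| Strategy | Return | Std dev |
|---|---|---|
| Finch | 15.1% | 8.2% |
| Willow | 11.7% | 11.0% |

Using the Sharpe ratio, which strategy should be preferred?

Finch: Sharpe ratio = (15.1% − 4.9%) / 8.2% = 1.244
Willow: Sharpe ratio = (11.7% − 4.9%) / 11.0% = 0.618
Highest: Finch (1.244).

Finch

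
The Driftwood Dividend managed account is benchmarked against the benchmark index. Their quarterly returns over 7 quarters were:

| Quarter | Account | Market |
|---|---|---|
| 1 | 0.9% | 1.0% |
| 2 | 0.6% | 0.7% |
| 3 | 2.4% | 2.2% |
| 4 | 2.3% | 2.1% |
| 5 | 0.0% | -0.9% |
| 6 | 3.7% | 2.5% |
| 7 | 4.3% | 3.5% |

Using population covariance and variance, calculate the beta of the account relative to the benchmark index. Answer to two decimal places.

r̄p = 2.0286%,  r̄m = 1.5857%
Cov = Σ(rp − r̄p)(rm − r̄m) / 7 = 1.8876
Var(rm) = Σ(rm − r̄m)² / 7 = 1.7784
β = Cov / Var = 1.8876 / 1.7784 = 1.0614

1.06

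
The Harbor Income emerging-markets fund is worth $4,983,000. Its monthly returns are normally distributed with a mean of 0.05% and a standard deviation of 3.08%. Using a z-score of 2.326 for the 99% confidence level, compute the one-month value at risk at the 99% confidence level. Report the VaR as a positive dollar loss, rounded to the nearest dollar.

Return at the 99% tail: μ − z·σ = 0.05% − 2.326 × 3.08% = 0.05 − 7.16408 = -7.11408%
VaR = −(-7.11408%) × $4,983,000 = 7.11408% × $4,983,000 = $354,495

$354,495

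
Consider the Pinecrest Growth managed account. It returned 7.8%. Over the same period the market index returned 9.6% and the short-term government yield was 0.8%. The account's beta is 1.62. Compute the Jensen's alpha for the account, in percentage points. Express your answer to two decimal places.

-7.26

CAPM expected return = Rf + β(Rm − Rf) = 0.8% + 1.62 × (9.6% − 0.8%) = 0.8 + 1.62 × 8.80 = 15.0560%
Jensen's α = Rp − E[R] = 7.8% − 15.0560% = -7.2560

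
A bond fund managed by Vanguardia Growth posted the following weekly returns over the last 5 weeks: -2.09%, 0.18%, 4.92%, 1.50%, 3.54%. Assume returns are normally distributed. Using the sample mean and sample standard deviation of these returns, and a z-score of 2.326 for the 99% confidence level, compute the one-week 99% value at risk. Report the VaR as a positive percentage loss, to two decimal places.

4.81

μ = (-2.09 + 0.18 + 4.92 + 1.5 + 3.54) / 5 = 1.6100%
Sample std dev = √[30.4280 / 4] = 2.7581%
VaR = −(μ − z·σ) = −(1.6100 − 2.326 × 2.7581) = −(-4.8053) = 4.8053%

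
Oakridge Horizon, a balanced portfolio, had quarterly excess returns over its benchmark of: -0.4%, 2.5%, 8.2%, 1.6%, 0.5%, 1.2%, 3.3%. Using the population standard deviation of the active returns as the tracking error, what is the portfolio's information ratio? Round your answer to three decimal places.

0.922

r̄ = (-0.4 + 2.5 + 8.2 + 1.6 + 0.5 + 1.2 + 3.3) / 7 = 2.4143%
Σ(r − r̄)² = (-0.4 − 2.4143)² + (2.5 − 2.4143)² + (8.2 − 2.4143)² + … = 47.9886
population σ = √(47.9886 / 7) = √6.8555 = 2.6183%
IR = r̄ / tracking error = 2.4143 / 2.6183 = 0.9221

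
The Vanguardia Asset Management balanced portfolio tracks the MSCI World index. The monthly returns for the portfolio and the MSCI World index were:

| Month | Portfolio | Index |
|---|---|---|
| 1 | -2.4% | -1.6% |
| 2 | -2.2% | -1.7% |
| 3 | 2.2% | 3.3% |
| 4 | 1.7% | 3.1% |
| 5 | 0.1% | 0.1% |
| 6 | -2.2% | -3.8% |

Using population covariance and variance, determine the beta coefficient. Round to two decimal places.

r̄p = -0.4667%,  r̄m = -0.1000%
Cov = Σ(rp − r̄p)(rm − r̄m) / 6 = 4.7000
Var(rm) = Σ(rm − r̄m)² / 6 = 6.7233
β = Cov / Var = 4.7000 / 6.7233 = 0.6991

0.70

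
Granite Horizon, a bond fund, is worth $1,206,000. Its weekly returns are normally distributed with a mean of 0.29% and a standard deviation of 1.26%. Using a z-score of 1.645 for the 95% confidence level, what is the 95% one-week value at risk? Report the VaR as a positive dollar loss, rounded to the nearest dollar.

Return at the 95% tail: μ − z·σ = 0.29% − 1.645 × 1.26% = 0.29 − 2.0727 = -1.7827%
VaR = −(-1.7827%) × $1,206,000 = 1.7827% × $1,206,000 = $21,499

$21,499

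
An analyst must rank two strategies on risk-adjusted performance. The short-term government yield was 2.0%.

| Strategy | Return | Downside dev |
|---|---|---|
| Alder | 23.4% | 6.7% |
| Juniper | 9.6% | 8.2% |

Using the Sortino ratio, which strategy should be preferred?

Alder

Alder: Sortino ratio = (23.4% − 2.0%) / 6.7% = 3.194
Juniper: Sortino ratio = (9.6% − 2.0%) / 8.2% = 0.927
Highest: Alder (3.194).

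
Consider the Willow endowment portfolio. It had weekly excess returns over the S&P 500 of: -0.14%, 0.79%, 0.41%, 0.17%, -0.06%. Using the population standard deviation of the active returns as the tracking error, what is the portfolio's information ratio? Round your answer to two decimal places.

Mean return μ = 1.170 / 5 = 0.2340%
Σ(r − μ)² = 0.5705; population σ = √(0.5705/5) = 0.3378%
IR = μ / tracking error = 0.2340 / 0.3378 = 0.6927

0.69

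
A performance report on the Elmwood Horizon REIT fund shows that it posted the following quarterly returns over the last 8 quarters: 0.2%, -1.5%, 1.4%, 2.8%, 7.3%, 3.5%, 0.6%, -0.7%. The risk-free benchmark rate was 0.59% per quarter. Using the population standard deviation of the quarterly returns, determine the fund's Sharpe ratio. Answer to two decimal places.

0.42

μ = (0.2 − 1.5 + 1.4 + 2.8 + 7.3 + 3.5 + 0.6 − 0.7) / 8 = 13.60 / 8 = 1.7000%
Σ(r − μ)² = (0.2 − 1.7000)² + (-1.5 − 1.7000)² + … = 55.3600
population σ = √(55.3600 / 8) = √6.9200 = 2.6306%
Sharpe = (μ − rf) / σ = (1.7000 − 0.59) / 2.6306 = 1.1100 / 2.6306 = 0.4220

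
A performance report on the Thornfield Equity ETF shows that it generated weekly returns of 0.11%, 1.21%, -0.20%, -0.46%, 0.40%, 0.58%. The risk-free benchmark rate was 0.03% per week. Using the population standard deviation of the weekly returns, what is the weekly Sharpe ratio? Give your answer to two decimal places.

0.45

r̄ = (0.11 + 1.21 − 0.2 − 0.46 + 0.4 + 0.58) / 6 = 1.640 / 6 = 0.2733%
Σ(r − r̄)² = (0.11 − 0.2733)² + (1.21 − 0.2733)² + (-0.2 − 0.2733)² + … = 1.7759
σ = √[1.7759 / 6] = 0.5440%
Sharpe = (r̄ − rf) / σ = (0.2733 − 0.03) / 0.5440 = 0.2433 / 0.5440 = 0.4472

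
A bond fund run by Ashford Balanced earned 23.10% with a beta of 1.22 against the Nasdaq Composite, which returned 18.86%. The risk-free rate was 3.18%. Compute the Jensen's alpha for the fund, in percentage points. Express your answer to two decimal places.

0.79

CAPM expected return = Rf + β(Rm − Rf) = 3.18% + 1.22 × (18.86% − 3.18%) = 3.18 + 1.22 × 15.68 = 22.3096%
Jensen's α = Rp − E[R] = 23.10% − 22.3096% = 0.7904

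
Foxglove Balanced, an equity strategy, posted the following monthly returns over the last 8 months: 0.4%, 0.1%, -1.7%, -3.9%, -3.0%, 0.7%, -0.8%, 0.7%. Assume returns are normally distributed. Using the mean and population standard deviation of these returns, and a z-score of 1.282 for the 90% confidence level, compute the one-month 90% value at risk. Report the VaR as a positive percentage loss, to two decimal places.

3.06

Mean return r̄ = -7.50 / 8 = -0.9375%
Σ(r − r̄)² = (0.4 − (-0.9375))² + (0.1 − (-0.9375))² + (-1.7 − (-0.9375))² + … = 21.8588
population σ = √(21.8588 / 8) = √2.7324 = 1.6530%
VaR = −(r̄ − z·σ) = −(-0.9375 − 1.282 × 1.6530) = −(-3.0566) = 3.0566%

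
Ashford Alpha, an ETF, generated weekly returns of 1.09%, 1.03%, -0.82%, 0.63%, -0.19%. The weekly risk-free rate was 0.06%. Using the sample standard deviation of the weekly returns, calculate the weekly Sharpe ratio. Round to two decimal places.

Mean return μ = 1.740 / 5 = 0.3480%
Σ(r − μ)² = 2.7489; sample σ = √(2.7489/4) = 0.8290%
Sharpe = (μ − rf) / σ = (0.3480 − 0.06) / 0.8290 = 0.2880 / 0.8290 = 0.3474

0.35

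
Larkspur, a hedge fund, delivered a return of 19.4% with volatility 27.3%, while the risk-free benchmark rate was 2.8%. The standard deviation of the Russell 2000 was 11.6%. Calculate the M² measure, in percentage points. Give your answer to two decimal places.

9.85

Sharpe = (Rp − Rf) / σp = (19.4% − 2.8%) / 27.3% = 0.6081
M² = Rf + Sharpe × σm = 2.8% + 0.6081 × 11.6% = 9.8540%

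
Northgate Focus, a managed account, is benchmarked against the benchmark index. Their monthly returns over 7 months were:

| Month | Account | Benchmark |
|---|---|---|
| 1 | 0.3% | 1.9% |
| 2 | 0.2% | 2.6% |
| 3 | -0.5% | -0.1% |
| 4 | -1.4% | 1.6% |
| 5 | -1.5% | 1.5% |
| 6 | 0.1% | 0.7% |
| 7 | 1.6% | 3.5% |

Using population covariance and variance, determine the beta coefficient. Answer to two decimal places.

0.52

r̄p = -0.1714%,  r̄m = 1.6714%
Cov = Σ(rp − r̄p)(rm − r̄m) / 7 = 0.6180
Var(rm) = Σ(rm − r̄m)² / 7 = 1.1963
β = Cov / Var = 0.6180 / 1.1963 = 0.5166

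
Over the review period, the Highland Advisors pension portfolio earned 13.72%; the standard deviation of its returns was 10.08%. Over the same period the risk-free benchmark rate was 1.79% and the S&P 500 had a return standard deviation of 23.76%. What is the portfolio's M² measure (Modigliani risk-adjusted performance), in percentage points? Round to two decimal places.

29.91

Sharpe = (Rp − Rf) / σp = (13.72% − 1.79%) / 10.08% = 1.1835
M² = Rf + Sharpe × σm = 1.79% + 1.1835 × 23.76% = 29.9100%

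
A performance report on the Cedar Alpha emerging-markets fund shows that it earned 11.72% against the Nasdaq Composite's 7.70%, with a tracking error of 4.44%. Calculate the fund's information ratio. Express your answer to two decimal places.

0.91

IR = (Rp − Rb) / TE = (11.72% − 7.70%) / 4.44% = 4.02% / 4.44% = 0.9054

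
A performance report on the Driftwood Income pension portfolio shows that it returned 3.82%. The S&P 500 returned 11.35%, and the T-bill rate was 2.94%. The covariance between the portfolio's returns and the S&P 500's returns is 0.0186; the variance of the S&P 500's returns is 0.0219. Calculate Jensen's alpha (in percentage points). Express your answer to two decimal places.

β = Cov / Var = 0.0186 / 0.0219 = 0.8493
E[R] = Rf + β(Rm − Rf) = 2.94% + 0.8493 × (11.35% − 2.94%) = 10.0826%
α = Rp − E[R] = 3.82% − 10.0826% = -6.2626

-6.26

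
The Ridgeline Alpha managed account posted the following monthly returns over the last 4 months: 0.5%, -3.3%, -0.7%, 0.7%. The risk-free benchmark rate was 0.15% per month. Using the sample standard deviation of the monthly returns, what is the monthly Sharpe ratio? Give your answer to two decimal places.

-0.46

r̄ = (0.5 − 3.3 − 0.7 + 0.7) / 4 = -2.80 / 4 = -0.7000%
Sample σ = √[Σ(r − r̄)² / 3] = √[10.1600 / 3] = √3.3867 = 1.8403%
Sharpe = (r̄ − rf) / σ = (-0.7000 − 0.15) / 1.8403 = -0.8500 / 1.8403 = -0.4619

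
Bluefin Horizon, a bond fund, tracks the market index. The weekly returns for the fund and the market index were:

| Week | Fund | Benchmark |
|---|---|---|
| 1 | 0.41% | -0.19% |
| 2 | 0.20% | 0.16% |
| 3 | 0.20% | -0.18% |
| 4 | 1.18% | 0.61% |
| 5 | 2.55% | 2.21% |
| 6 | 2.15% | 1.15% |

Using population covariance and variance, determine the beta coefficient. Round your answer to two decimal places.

1.05

r̄p = 1.1150%,  r̄m = 0.6267%
Cov = Σ(rp − r̄p)(rm − r̄m) / 6 = 0.7589
Var(rm) = Σ(rm − r̄m)² / 6 = 0.7194
β = Cov / Var = 0.7589 / 0.7194 = 1.0549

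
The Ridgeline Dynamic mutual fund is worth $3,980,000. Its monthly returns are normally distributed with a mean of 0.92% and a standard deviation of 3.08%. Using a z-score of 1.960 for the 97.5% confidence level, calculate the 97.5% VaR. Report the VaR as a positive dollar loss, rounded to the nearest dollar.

$203,649

Return at the 97.5% tail: μ − z·σ = 0.92% − 1.960 × 3.08% = 0.92 − 6.0368 = -5.1168%
VaR = −(-5.1168%) × $3,980,000 = 5.1168% × $3,980,000 = $203,649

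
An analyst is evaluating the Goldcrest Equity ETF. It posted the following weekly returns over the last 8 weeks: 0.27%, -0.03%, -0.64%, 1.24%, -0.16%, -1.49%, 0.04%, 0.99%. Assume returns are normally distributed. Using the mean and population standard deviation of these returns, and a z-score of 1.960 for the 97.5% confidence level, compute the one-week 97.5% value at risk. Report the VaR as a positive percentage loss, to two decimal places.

μ = (0.27 − 0.03 − 0.64 + 1.24 − 0.16 − 1.49 + 0.04 + 0.99) / 8 = 0.220 / 8 = 0.0275%
Population σ = √[Σ(r − μ)² / 8] = √[5.2424 / 8] = √0.6553 = 0.8095%
VaR = −(μ − z·σ) = −(0.0275 − 1.960 × 0.8095) = −(-1.5591) = 1.5591%

1.56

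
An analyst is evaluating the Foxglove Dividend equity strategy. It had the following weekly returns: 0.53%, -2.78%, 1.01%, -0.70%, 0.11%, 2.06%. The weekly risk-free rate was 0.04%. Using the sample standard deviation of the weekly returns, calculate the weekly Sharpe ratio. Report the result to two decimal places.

0.00

r̄ = (0.53 − 2.78 + 1.01 − 0.7 + 0.11 + 2.06) / 6 = 0.0383%
Σ(r − r̄)² = (0.53 − 0.0383)² + (-2.78 − 0.0383)² + … = 13.7663
σ = √[13.7663 / 5] = 1.6593%
Sharpe = (r̄ − rf) / σ = (0.0383 − 0.04) / 1.6593 = -0.0017 / 1.6593 = -0.0010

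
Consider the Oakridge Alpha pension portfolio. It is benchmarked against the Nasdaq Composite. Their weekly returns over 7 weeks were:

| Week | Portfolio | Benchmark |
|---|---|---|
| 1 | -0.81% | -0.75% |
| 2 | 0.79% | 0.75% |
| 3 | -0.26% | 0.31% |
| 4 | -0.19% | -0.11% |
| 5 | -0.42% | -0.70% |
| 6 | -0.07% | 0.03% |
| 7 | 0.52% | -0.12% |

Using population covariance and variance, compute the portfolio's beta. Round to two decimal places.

r̄p = -0.0629%,  r̄m = -0.0843%
Cov = Σ(rp − r̄p)(rm − r̄m) / 7 = 0.1904
Var(rm) = Σ(rm − r̄m)² / 7 = 0.2413
β = Cov / Var = 0.1904 / 0.2413 = 0.7891

0.79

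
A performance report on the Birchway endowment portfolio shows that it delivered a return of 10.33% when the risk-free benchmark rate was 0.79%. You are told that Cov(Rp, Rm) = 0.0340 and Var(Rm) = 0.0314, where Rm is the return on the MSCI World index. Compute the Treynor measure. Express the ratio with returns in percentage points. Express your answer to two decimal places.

β = Cov / Var = 0.0340 / 0.0314 = 1.0828
Treynor = (Rp − Rf) / β = (10.33% − 0.79%) / 1.0828 = 9.54 / 1.0828 = 8.8105

8.81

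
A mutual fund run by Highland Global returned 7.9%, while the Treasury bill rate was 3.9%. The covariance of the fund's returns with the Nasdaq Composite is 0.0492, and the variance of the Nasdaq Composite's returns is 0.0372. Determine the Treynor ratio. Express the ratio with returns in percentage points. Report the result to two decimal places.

3.02

β = Cov / Var = 0.0492 / 0.0372 = 1.3226
Treynor = (Rp − Rf) / β = (7.9% − 3.9%) / 1.3226 = 4.00 / 1.3226 = 3.0243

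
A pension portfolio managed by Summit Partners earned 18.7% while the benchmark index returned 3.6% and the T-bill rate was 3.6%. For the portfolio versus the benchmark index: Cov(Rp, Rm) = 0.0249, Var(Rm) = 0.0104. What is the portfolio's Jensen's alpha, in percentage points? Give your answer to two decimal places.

β = Cov / Var = 0.0249 / 0.0104 = 2.3942
E[R] = Rf + β(Rm − Rf) = 3.6% + 2.3942 × (3.6% − 3.6%) = 3.6000%
α = Rp − E[R] = 18.7% − 3.6000% = 15.1000

15.10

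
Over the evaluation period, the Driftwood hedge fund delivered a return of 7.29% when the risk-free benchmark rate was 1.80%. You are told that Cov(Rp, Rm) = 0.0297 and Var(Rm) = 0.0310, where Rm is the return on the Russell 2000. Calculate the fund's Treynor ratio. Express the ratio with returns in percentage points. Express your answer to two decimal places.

β = Cov / Var = 0.0297 / 0.0310 = 0.9581
Treynor = (Rp − Rf) / β = (7.29% − 1.80%) / 0.9581 = 5.49 / 0.9581 = 5.7301

5.73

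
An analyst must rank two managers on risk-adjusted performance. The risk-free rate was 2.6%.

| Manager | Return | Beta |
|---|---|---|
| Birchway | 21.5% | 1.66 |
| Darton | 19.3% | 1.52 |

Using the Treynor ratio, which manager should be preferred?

Birchway: Treynor = (21.5% − 2.6%) / 1.66 = 11.386
Darton: Treynor = (19.3% − 2.6%) / 1.52 = 10.987
Highest: Birchway (11.386).

Birchway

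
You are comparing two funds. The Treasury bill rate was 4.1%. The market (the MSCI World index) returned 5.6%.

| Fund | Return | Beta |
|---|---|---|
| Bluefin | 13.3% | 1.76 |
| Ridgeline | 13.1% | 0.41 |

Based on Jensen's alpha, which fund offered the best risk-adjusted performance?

Ridgeline

Bluefin: α = 13.3% − [4.1% + 1.76 × (5.6% − 4.1%)] = 6.560
Ridgeline: α = 13.1% − [4.1% + 0.41 × (5.6% − 4.1%)] = 8.385
Highest: Ridgeline (8.385).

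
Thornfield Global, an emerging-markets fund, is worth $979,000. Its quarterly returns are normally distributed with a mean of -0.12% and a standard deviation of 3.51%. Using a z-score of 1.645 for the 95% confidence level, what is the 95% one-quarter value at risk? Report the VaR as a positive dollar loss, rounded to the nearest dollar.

$57,702

Return at the 95% tail: μ − z·σ = -0.12% − 1.645 × 3.51% = -0.12 − 5.77395 = -5.89395%
VaR = −(-5.89395%) × $979,000 = 5.89395% × $979,000 = $57,702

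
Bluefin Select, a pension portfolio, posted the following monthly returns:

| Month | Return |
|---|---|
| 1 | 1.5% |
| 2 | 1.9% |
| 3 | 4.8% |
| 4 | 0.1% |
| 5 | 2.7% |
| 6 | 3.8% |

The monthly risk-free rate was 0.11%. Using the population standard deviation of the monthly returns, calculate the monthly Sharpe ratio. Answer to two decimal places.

1.54

Mean return μ = 14.80 / 6 = 2.4667%
Σ(r − μ)² = 14.1333; population σ = √(14.1333/6) = 1.5348%
Sharpe = (μ − rf) / σ = (2.4667 − 0.11) / 1.5348 = 2.3567 / 1.5348 = 1.5355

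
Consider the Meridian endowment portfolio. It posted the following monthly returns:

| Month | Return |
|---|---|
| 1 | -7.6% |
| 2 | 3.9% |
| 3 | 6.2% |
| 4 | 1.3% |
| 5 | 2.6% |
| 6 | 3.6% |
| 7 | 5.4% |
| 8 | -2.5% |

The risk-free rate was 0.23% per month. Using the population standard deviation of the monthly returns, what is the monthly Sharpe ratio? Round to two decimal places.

0.32

r̄ = (-7.6 + 3.9 + 6.2 + 1.3 + 2.6 + 3.6 + 5.4 − 2.5) / 8 = 12.90 / 8 = 1.6125%
Population std dev = √[147.4288 / 8] = 4.2929%
Sharpe = (r̄ − rf) / σ = (1.6125 − 0.23) / 4.2929 = 1.3825 / 4.2929 = 0.3220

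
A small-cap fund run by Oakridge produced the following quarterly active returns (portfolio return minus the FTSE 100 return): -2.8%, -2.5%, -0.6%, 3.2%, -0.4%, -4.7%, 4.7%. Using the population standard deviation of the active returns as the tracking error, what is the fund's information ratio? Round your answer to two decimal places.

-0.14

Mean return r̄ = -3.10 / 7 = -0.4429%
Σ(r − r̄)² = (-2.8 − (-0.4429))² + (-2.5 − (-0.4429))² + … = 67.6571
σ = √[67.6571 / 7] = 3.1089%
IR = r̄ / tracking error = -0.4429 / 3.1089 = -0.1425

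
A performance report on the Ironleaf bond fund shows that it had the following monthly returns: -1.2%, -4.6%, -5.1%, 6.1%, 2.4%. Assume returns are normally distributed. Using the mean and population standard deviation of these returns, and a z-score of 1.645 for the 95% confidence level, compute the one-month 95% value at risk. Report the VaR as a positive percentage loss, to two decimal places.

r̄ = (-1.2 − 4.6 − 5.1 + 6.1 + 2.4) / 5 = -2.40 / 5 = -0.4800%
Σ(r − r̄)² = 90.4280; population σ = √(90.4280/5) = 4.2527%
VaR = −(r̄ − z·σ) = −(-0.4800 − 1.645 × 4.2527) = −(-7.4757) = 7.4757%

7.48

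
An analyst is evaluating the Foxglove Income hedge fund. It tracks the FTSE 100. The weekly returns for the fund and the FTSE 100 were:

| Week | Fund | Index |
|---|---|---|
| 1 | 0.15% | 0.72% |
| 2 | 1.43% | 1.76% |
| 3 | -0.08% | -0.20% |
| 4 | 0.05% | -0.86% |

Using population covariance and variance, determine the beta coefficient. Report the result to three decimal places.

0.526

r̄p = 0.3875%,  r̄m = 0.3550%
Cov = Σ(rp − r̄p)(rm − r̄m) / 4 = 0.5119
Var(rm) = Σ(rm − r̄m)² / 4 = 0.9729
β = Cov / Var = 0.5119 / 0.9729 = 0.5262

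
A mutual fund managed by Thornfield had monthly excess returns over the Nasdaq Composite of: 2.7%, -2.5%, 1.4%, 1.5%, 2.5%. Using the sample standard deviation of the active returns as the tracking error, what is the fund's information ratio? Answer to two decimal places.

0.53

r̄ = (2.7 − 2.5 + 1.4 + 1.5 + 2.5) / 5 = 5.60 / 5 = 1.1200%
Sample std dev = √[17.7280 / 4] = 2.1052%
IR = r̄ / tracking error = 1.1200 / 2.1052 = 0.5320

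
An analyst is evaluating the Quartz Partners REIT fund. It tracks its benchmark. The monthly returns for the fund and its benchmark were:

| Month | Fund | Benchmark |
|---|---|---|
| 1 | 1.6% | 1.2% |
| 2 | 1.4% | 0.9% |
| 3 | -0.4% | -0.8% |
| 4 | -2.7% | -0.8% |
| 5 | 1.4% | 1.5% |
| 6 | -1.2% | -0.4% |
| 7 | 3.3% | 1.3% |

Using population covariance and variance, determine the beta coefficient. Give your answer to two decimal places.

1.73

r̄p = 0.4857%,  r̄m = 0.4143%
Cov = Σ(rp − r̄p)(rm − r̄m) / 7 = 1.5888
Var(rm) = Σ(rm − r̄m)² / 7 = 0.9184
β = Cov / Var = 1.5888 / 0.9184 = 1.7300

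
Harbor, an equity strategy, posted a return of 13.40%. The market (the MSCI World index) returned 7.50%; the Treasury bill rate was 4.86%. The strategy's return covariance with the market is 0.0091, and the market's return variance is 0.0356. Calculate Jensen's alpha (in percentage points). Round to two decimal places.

β = Cov / Var = 0.0091 / 0.0356 = 0.2556
E[R] = Rf + β(Rm − Rf) = 4.86% + 0.2556 × (7.50% − 4.86%) = 5.5348%
α = Rp − E[R] = 13.40% − 5.5348% = 7.8652

7.87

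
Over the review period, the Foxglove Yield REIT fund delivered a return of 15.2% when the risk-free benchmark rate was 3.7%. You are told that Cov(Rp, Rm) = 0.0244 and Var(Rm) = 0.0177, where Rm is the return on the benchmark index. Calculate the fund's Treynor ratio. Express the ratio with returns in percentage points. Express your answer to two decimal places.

β = Cov / Var = 0.0244 / 0.0177 = 1.3785
Treynor = (Rp − Rf) / β = (15.2% − 3.7%) / 1.3785 = 11.50 / 1.3785 = 8.3424

8.34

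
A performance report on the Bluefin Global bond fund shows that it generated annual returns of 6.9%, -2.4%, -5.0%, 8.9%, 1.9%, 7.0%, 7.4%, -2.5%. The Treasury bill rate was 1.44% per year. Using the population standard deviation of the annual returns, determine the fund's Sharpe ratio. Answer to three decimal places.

0.261

r̄ = (6.9 − 2.4 − 5 + 8.9 + 1.9 + 7 + 7.4 − 2.5) / 8 = 2.7750%
Σ(r − r̄)² = (6.9 − 2.7750)² + (-2.4 − 2.7750)² + (-5 − 2.7750)² + … = 209.5950
σ = √[209.5950 / 8] = 5.1185%
Sharpe = (r̄ − rf) / σ = (2.7750 − 1.44) / 5.1185 = 1.3350 / 5.1185 = 0.2608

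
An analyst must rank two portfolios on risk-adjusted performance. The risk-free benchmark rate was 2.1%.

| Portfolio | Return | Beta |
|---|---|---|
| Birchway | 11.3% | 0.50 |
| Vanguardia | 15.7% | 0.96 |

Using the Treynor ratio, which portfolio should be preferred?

Birchway: Treynor = (11.3% − 2.1%) / 0.50 = 18.400
Vanguardia: Treynor = (15.7% − 2.1%) / 0.96 = 14.167
Highest: Birchway (18.400).

Birchway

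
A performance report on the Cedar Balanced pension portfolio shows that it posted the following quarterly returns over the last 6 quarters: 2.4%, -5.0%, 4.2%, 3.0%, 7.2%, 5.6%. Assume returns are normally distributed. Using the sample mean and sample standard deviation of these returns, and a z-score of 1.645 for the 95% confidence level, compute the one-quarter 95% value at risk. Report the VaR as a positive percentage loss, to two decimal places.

Mean return μ = 17.40 / 6 = 2.9000%
Sample std dev = √[90.1400 / 5] = 4.2459%
VaR = −(μ − z·σ) = −(2.9000 − 1.645 × 4.2459) = −(-4.0845) = 4.0845%

4.08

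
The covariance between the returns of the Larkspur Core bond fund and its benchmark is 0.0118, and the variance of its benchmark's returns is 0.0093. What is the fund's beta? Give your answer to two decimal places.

β = Cov(Rp, Rm) / Var(Rm) = 0.0118 / 0.0093 = 1.2688

1.27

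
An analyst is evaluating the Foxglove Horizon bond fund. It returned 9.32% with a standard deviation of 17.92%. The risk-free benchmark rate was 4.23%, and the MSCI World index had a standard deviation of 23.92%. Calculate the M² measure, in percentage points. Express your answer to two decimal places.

11.02

Sharpe = (Rp − Rf) / σp = (9.32% − 4.23%) / 17.92% = 0.2840
M² = Rf + Sharpe × σm = 4.23% + 0.2840 × 23.92% = 11.0233%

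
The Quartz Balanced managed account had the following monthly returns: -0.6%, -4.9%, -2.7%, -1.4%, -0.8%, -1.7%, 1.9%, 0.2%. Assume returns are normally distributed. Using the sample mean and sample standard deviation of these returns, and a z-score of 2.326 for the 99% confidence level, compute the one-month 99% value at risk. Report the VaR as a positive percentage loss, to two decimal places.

5.93

Mean return r̄ = -10.00 / 8 = -1.2500%
Σ(r − r̄)² = (-0.6 − (-1.2500))² + (-4.9 − (-1.2500))² + (-2.7 − (-1.2500))² + … = 28.3000
sample σ = √(28.3000 / 7) = √4.0429 = 2.0107%
VaR = −(r̄ − z·σ) = −(-1.2500 − 2.326 × 2.0107) = −(-5.9269) = 5.9269%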